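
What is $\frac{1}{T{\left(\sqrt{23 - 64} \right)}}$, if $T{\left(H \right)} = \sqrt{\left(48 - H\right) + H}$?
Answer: $\frac{\sqrt{3}}{12} \approx 0.14434$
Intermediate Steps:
$T{\left(H \right)} = 4 \sqrt{3}$ ($T{\left(H \right)} = \sqrt{48} = 4 \sqrt{3}$)
$\frac{1}{T{\left(\sqrt{23 - 64} \right)}} = \frac{1}{4 \sqrt{3}} = \frac{\sqrt{3}}{12}$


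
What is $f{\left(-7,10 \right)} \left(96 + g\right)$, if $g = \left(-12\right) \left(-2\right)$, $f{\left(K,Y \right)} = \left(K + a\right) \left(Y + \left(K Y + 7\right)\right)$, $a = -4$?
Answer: $69960$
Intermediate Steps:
$f{\left(K,Y \right)} = \left(-4 + K\right) \left(7 + Y + K Y\right)$ ($f{\left(K,Y \right)} = \left(K - 4\right) \left(Y + \left(K Y + 7\right)\right) = \left(-4 + K\right) \left(Y + \left(7 + K Y\right)\right) = \left(-4 + K\right) \left(7 + Y + K Y\right)$)
$g = 24$
$f{\left(-7,10 \right)} \left(96 + g\right) = \left(-28 - 40 + 7 \left(-7\right) + 10 \left(-7\right)^{2} - \left(-21\right) 10\right) \left(96 + 24\right) = \left(-28 - 40 - 49 + 10 \cdot 49 + 210\right) 120 = \left(-28 - 40 - 49 + 490 + 210\right) 120 = 583 \cdot 120 = 69960$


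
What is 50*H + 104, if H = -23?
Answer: -1046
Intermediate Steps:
50*H + 104 = 50*(-23) + 104 = -1150 + 104 = -1046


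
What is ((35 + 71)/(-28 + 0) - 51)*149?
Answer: -114283/14 ≈ -8163.1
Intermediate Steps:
((35 + 71)/(-28 + 0) - 51)*149 = (106/(-28) - 51)*149 = (106*(-1/28) - 51)*149 = (-53/14 - 51)*149 = -767/14*149 = -114283/14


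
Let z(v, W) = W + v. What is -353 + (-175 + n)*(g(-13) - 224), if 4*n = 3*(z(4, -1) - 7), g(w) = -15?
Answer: 42189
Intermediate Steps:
n = -3 (n = (3*((-1 + 4) - 7))/4 = (3*(3 - 7))/4 = (3*(-4))/4 = (¼)*(-12) = -3)
-353 + (-175 + n)*(g(-13) - 224) = -353 + (-175 - 3)*(-15 - 224) = -353 - 178*(-239) = -353 + 42542 = 42189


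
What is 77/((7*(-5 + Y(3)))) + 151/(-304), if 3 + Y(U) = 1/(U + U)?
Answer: -27161/14288 ≈ -1.9010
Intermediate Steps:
Y(U) = -3 + 1/(2*U) (Y(U) = -3 + 1/(U + U) = -3 + 1/(2*U))
77/((7*(-5 + Y(3)))) + 151/(-304) = 77/((7*(-5 + (-3 + (1/2)/3)))) + 151/(-304) = 77/((7*(-5 + (-3 + (1/2)*(1/3))))) + 151*(-1/304) = 77/((7*(-5 + (-3 + 1/6)))) - 151/304 = 77/((7*(-5 - 17/6))) - 151/304 = 77/((7*(-47/6))) - 151/304 = 77/(-329/6) - 151/304 = 77*(-6/329) - 151/304 = -66/47 - 151/304 = -27161/14288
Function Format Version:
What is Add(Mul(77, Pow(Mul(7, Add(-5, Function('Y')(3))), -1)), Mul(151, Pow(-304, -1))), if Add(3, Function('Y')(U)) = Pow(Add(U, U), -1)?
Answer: Rational(-27161, 14288) ≈ -1.9010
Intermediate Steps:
Function('Y')(U) = Add(-3, Mul(Rational(1, 2), Pow(U, -1))) (Function('Y')(U) = Add(-3, Pow(Add(U, U), -1)) = Add(-3, Pow(Mul(2, U), -1)) = Add(-3, Mul(Rational(1, 2), Pow(U, -1))))
Add(Mul(77, Pow(Mul(7, Add(-5, Function('Y')(3))), -1)), Mul(151, Pow(-304, -1))) = Add(Mul(77, Pow(Mul(7, Add(-5, Add(-3, Mul(Rational(1, 2), Pow(3, -1))))), -1)), Mul(151, Pow(-304, -1))) = Add(Mul(77, Pow(Mul(7, Add(-5, Add(-3, Mul(Rational(1, 2), Rational(1, 3))))), -1)), Mul(151, Rational(-1, 304))) = Add(Mul(77, Pow(Mul(7, Add(-5, Add(-3, Rational(1, 6)))), -1)), Rational(-151, 304)) = Add(Mul(77, Pow(Mul(7, Add(-5, Rational(-17, 6))), -1)), Rational(-151, 304)) = Add(Mul(77, Pow(Mul(7, Rational(-47, 6)), -1)), Rational(-151, 304)) = Add(Mul(77, Pow(Rational(-329, 6), -1)), Rational(-151, 304)) = Add(Mul(77, Rational(-6, 329)), Rational(-151, 304)) = Add(Rational(-66, 47), Rational(-151, 304)) = Rational(-27161, 14288)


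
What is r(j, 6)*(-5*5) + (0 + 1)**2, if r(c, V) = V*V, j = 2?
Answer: -899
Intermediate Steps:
r(c, V) = V**2
r(j, 6)*(-5*5) + (0 + 1)**2 = 6**2*(-5*5) + (0 + 1)**2 = 36*(-25) + 1**2 = -900 + 1 = -899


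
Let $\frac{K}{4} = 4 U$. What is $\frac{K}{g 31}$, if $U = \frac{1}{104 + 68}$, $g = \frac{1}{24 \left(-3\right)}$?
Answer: $- \frac{288}{1333} \approx -0.21605$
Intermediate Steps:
$g = - \frac{1}{72}$ ($g = \frac{1}{-72} = - \frac{1}{72} \approx -0.013889$)
$U = \frac{1}{172} \approx 0.005814$
$K = \frac{4}{43}$ ($K = 4 \cdot 4 \cdot \frac{1}{172} = 4 \cdot \frac{1}{43} = \frac{4}{43} \approx 0.093023$)
$\frac{K}{g 31} = \frac{4}{43 \left(\left(- \frac{1}{72}\right) 31\right)} = \frac{4}{43 \left(- \frac{31}{72}\right)} = \frac{4}{43} \left(- \frac{72}{31}\right) = - \frac{288}{1333}$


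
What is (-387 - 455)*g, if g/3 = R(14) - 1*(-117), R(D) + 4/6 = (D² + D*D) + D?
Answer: -1319414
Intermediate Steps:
R(D) = -⅔ + D + 2*D² (R(D) = -⅔ + ((D² + D*D) + D) = -⅔ + ((D² + D²) + D) = -⅔ + (2*D² + D) = -⅔ + (D + 2*D²) = -⅔ + D + 2*D²)
g = 1567 (g = 3*((-⅔ + 14 + 2*14²) - 1*(-117)) = 3*((-⅔ + 14 + 2*196) + 117) = 3*((-⅔ + 14 + 392) + 117) = 3*(1216/3 + 117) = 3*(1567/3) = 1567)
(-387 - 455)*g = (-387 - 455)*1567 = -842*1567 = -1319414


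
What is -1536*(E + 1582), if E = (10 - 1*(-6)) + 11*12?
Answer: -2657280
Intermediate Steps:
E = 148 (E = (10 + 6) + 132 = 16 + 132 = 148)
-1536*(E + 1582) = -1536*(148 + 1582) = -1536*1730 = -2657280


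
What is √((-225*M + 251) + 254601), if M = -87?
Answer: √274427 ≈ 523.86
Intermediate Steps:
√((-225*M + 251) + 254601) = √((-225*(-87) + 251) + 254601) = √((19575 + 251) + 254601) = √(19826 + 254601) = √274427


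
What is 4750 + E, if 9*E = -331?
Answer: 42419/9 ≈ 4713.2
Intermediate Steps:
E = -331/9 (E = (⅑)*(-331) = -331/9 ≈ -36.778)
4750 + E = 4750 - 331/9 = 42419/9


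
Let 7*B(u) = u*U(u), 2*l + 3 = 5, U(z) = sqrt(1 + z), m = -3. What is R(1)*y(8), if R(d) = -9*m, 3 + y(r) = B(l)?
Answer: -81 + 27*sqrt(2)/7 ≈ -75.545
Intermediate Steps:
l = 1 (l = -3/2 + (1/2)*5 = -3/2 + 5/2 = 1)
B(u) = u*sqrt(1 + u)/7 (B(u) = (u*sqrt(1 + u))/7 = u*sqrt(1 + u)/7)
y(r) = -3 + sqrt(2)/7 (y(r) = -3 + (1/7)*1*sqrt(1 + 1) = -3 + (1/7)*1*sqrt(2) = -3 + sqrt(2)/7)
R(d) = 27 (R(d) = -9*(-3) = 27)
R(1)*y(8) = 27*(-3 + sqrt(2)/7) = -81 + 27*sqrt(2)/7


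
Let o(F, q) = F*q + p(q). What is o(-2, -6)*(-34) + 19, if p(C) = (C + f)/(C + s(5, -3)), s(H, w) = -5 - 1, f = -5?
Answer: -2521/6 ≈ -420.17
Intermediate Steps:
s(H, w) = -6
p(C) = (-5 + C)/(-6 + C) (p(C) = (C - 5)/(C - 6) = (-5 + C)/(-6 + C))
o(F, q) = F*q + (-5 + q)/(-6 + q)
o(-2, -6)*(-34) + 19 = ((-5 - 6 - 2*(-6)*(-6 - 6))/(-6 - 6))*(-34) + 19 = ((-5 - 6 - 2*(-6)*(-12))/(-12))*(-34) + 19 = -(-5 - 6 - 144)/12*(-34) + 19 = -1/12*(-155)*(-34) + 19 = (155/12)*(-34) + 19 = -2635/6 + 19 = -2521/6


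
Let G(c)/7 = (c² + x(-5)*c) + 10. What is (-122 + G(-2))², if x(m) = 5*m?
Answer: 106276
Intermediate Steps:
G(c) = 70 - 175*c + 7*c² (G(c) = 7*((c² + (5*(-5))*c) + 10) = 7*((c² - 25*c) + 10) = 7*(10 + c² - 25*c) = 70 - 175*c + 7*c²)
(-122 + G(-2))² = (-122 + (70 - 175*(-2) + 7*(-2)²))² = (-122 + (70 + 350 + 7*4))² = (-122 + (70 + 350 + 28))² = (-122 + 448)² = 326² = 106276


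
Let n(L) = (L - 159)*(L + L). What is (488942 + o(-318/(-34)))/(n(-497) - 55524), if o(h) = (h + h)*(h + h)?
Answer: 10100383/12314290 ≈ 0.82022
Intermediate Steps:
n(L) = 2*L*(-159 + L) (n(L) = (-159 + L)*(2*L) = 2*L*(-159 + L))
o(h) = 4*h² (o(h) = (2*h)*(2*h) = 4*h²)
(488942 + o(-318/(-34)))/(n(-497) - 55524) = (488942 + 4*(-318/(-34))²)/(2*(-497)*(-159 - 497) - 55524) = (488942 + 4*(-318*(-1/34))²)/(2*(-497)*(-656) - 55524) = (488942 + 4*(159/17)²)/(652064 - 55524) = (488942 + 4*(25281/289))/596540 = (488942 + 101124/289)*(1/596540) = (141405362/289)*(1/596540) = 10100383/12314290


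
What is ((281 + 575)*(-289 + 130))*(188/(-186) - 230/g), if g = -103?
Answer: -531168544/3193 ≈ -1.6635e+5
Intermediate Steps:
((281 + 575)*(-289 + 130))*(188/(-186) - 230/g) = ((281 + 575)*(-289 + 130))*(188/(-186) - 230/(-103)) = (856*(-159))*(188*(-1/186) - 230*(-1/103)) = -136104*(-94/93 + 230/103) = -136104*11708/9579 = -531168544/3193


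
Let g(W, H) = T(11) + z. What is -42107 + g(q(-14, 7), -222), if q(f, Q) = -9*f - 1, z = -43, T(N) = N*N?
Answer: -42029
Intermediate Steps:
T(N) = N²
q(f, Q) = -1 - 9*f
g(W, H) = 78 (g(W, H) = 11² - 43 = 121 - 43 = 78)
-42107 + g(q(-14, 7), -222) = -42107 + 78 = -42029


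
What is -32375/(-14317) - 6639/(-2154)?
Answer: 54928771/10279606 ≈ 5.3435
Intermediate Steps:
-32375/(-14317) - 6639/(-2154) = -32375*(-1/14317) - 6639*(-1/2154) = 32375/14317 + 2213/718 = 54928771/10279606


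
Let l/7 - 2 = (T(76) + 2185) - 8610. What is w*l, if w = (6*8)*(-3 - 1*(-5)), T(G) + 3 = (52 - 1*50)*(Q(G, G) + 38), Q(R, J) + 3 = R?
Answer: -4169088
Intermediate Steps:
Q(R, J) = -3 + R
T(G) = 67 + 2*G (T(G) = -3 + (52 - 1*50)*((-3 + G) + 38) = -3 + (52 - 50)*(35 + G) = -3 + 2*(35 + G) = -3 + (70 + 2*G) = 67 + 2*G)
l = -43428 (l = 14 + 7*(((67 + 2*76) + 2185) - 8610) = 14 + 7*(((67 + 152) + 2185) - 8610) = 14 + 7*((219 + 2185) - 8610) = 14 + 7*(2404 - 8610) = 14 + 7*(-6206) = 14 - 43442 = -43428)
w = 96 (w = 48*(-3 + 5) = 48*2 = 96)
w*l = 96*(-43428) = -4169088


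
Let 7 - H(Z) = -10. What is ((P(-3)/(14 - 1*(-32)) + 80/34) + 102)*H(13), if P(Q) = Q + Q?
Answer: 40751/23 ≈ 1771.8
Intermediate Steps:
H(Z) = 17 (H(Z) = 7 - 1*(-10) = 7 + 10 = 17)
P(Q) = 2*Q
((P(-3)/(14 - 1*(-32)) + 80/34) + 102)*H(13) = (((2*(-3))/(14 - 1*(-32)) + 80/34) + 102)*17 = ((-6/(14 + 32) + 80*(1/34)) + 102)*17 = ((-6/46 + 40/17) + 102)*17 = ((-6*1/46 + 40/17) + 102)*17 = ((-3/23 + 40/17) + 102)*17 = (869/391 + 102)*17 = (40751/391)*17 = 40751/23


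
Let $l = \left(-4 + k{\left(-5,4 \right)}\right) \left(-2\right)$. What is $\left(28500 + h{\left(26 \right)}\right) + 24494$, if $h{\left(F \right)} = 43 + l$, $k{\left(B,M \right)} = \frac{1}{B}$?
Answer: $\frac{265227}{5} \approx 53045.0$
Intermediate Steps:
$l = \frac{42}{5}$ ($l = \left(-4 + \frac{1}{-5}\right) \left(-2\right) = \left(-4 - \frac{1}{5}\right) \left(-2\right) = \left(- \frac{21}{5}\right) \left(-2\right) = \frac{42}{5} \approx 8.4$)
$h{\left(F \right)} = \frac{257}{5}$ ($h{\left(F \right)} = 43 + \frac{42}{5} = \frac{257}{5}$)
$\left(28500 + h{\left(26 \right)}\right) + 24494 = \left(28500 + \frac{257}{5}\right) + 24494 = \frac{142757}{5} + 24494 = \frac{265227}{5}$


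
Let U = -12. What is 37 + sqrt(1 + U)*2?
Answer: 37 + 2*I*sqrt(11) ≈ 37.0 + 6.6332*I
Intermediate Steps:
37 + sqrt(1 + U)*2 = 37 + sqrt(1 - 12)*2 = 37 + sqrt(-11)*2 = 37 + (I*sqrt(11))*2 = 37 + 2*I*sqrt(11)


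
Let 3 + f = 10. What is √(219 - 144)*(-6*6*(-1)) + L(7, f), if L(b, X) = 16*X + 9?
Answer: 121 + 180*√3 ≈ 432.77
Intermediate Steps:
f = 7 (f = -3 + 10 = 7)
L(b, X) = 9 + 16*X
√(219 - 144)*(-6*6*(-1)) + L(7, f) = √(219 - 144)*(-6*6*(-1)) + (9 + 16*7) = √75*(-36*(-1)) + (9 + 112) = (5*√3)*36 + 121 = 180*√3 + 121 = 121 + 180*√3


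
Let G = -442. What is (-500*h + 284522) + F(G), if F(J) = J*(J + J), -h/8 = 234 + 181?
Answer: 2335250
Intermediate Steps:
h = -3320 (h = -8*(234 + 181) = -8*415 = -3320)
F(J) = 2*J² (F(J) = J*(2*J) = 2*J²)
(-500*h + 284522) + F(G) = (-500*(-3320) + 284522) + 2*(-442)² = (1660000 + 284522) + 2*195364 = 1944522 + 390728 = 2335250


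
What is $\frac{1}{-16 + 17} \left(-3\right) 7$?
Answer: $-21$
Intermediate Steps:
$\frac{1}{-16 + 17} \left(-3\right) 7 = 1^{-1} \left(-3\right) 7 = 1 \left(-3\right) 7 = \left(-3\right) 7 = -21$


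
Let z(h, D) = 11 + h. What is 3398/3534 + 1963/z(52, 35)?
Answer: 1191886/37107 ≈ 32.120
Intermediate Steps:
3398/3534 + 1963/z(52, 35) = 3398/3534 + 1963/(11 + 52) = 3398*(1/3534) + 1963/63 = 1699/1767 + 1963*(1/63) = 1699/1767 + 1963/63 = 1191886/37107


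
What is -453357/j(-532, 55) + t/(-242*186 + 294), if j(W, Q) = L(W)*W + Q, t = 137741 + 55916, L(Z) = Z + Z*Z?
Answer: -29083602456347/6720475440702 ≈ -4.3276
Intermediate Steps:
L(Z) = Z + Z**2
t = 193657
j(W, Q) = Q + W**2*(1 + W) (j(W, Q) = (W*(1 + W))*W + Q = W**2*(1 + W) + Q = Q + W**2*(1 + W))
-453357/j(-532, 55) + t/(-242*186 + 294) = -453357/(55 + (-532)**2*(1 - 532)) + 193657/(-242*186 + 294) = -453357/(55 + 283024*(-531)) + 193657/(-45012 + 294) = -453357/(55 - 150285744) + 193657/(-44718) = -453357/(-150285689) + 193657*(-1/44718) = -453357*(-1/150285689) - 193657/44718 = 453357/150285689 - 193657/44718 = -29083602456347/6720475440702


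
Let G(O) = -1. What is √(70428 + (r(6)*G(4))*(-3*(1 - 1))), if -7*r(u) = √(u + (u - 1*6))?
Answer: 2*√17607 ≈ 265.38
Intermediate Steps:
r(u) = -√(-6 + 2*u)/7 (r(u) = -√(u + (u - 1*6))/7 = -√(u + (u - 6))/7 = -√(u + (-6 + u))/7 = -√(-6 + 2*u)/7)
√(70428 + (r(6)*G(4))*(-3*(1 - 1))) = √(70428 + (-√(-6 + 2*6)/7*(-1))*(-3*(1 - 1))) = √(70428 + (-√(-6 + 12)/7*(-1))*(-3*0)) = √(70428 + (-√6/7*(-1))*0) = √(70428 + (√6/7)*0) = √(70428 + 0) = √70428 = 2*√17607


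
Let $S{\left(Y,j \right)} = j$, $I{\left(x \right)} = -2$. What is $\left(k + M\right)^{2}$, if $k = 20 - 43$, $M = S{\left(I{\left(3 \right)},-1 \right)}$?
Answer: $576$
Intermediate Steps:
$M = -1$
$k = -23$ ($k = 20 - 43 = -23$)
$\left(k + M\right)^{2} = \left(-23 - 1\right)^{2} = \left(-24\right)^{2} = 576$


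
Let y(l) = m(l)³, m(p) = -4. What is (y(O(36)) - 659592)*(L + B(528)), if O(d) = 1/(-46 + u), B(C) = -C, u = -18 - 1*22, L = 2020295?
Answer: -1332351420152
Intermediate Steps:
u = -40 (u = -18 - 22 = -40)
O(d) = -1/86 (O(d) = 1/(-46 - 40) = 1/(-86) = -1/86)
y(l) = -64 (y(l) = (-4)³ = -64)
(y(O(36)) - 659592)*(L + B(528)) = (-64 - 659592)*(2020295 - 1*528) = -659656*(2020295 - 528) = -659656*2019767 = -1332351420152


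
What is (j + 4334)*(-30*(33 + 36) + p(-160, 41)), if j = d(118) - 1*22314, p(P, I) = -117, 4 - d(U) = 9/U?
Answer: 4639014099/118 ≈ 3.9314e+7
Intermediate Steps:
d(U) = 4 - 9/U
j = -2632589/118 (j = (4 - 9/118) - 1*22314 = (4 - 9*1/118) - 22314 = (4 - 9/118) - 22314 = 463/118 - 22314 = -2632589/118 ≈ -22310.)
(j + 4334)*(-30*(33 + 36) + p(-160, 41)) = (-2632589/118 + 4334)*(-30*(33 + 36) - 117) = -2121177*(-30*69 - 117)/118 = -2121177*(-2070 - 117)/118 = -2121177/118*(-2187) = 4639014099/118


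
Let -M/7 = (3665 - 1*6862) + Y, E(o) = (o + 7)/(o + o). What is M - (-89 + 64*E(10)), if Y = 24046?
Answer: -729542/5 ≈ -1.4591e+5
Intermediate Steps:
E(o) = (7 + o)/(2*o) (E(o) = (7 + o)/((2*o)) = (7 + o)*(1/(2*o)) = (7 + o)/(2*o))
M = -145943 (M = -7*((3665 - 1*6862) + 24046) = -7*((3665 - 6862) + 24046) = -7*(-3197 + 24046) = -7*20849 = -145943)
M - (-89 + 64*E(10)) = -145943 - (-89 + 64*((1/2)*(7 + 10)/10)) = -145943 - (-89 + 64*((1/2)*(1/10)*17)) = -145943 - (-89 + 64*(17/20)) = -145943 - (-89 + 272/5) = -145943 - 1*(-173/5) = -145943 + 173/5 = -729542/5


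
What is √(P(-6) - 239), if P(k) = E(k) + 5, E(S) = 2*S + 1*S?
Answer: 6*I*√7 ≈ 15.875*I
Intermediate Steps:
E(S) = 3*S (E(S) = 2*S + S = 3*S)
P(k) = 5 + 3*k (P(k) = 3*k + 5 = 5 + 3*k)
√(P(-6) - 239) = √((5 + 3*(-6)) - 239) = √((5 - 18) - 239) = √(-13 - 239) = √(-252) = 6*I*√7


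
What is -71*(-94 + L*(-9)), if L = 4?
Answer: 9230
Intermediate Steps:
-71*(-94 + L*(-9)) = -71*(-94 + 4*(-9)) = -71*(-94 - 36) = -71*(-130) = 9230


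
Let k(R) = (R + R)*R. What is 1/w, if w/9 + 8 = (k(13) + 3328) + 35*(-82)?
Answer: 1/7092 ≈ 0.00014100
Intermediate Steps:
k(R) = 2*R**2 (k(R) = (2*R)*R = 2*R**2)
w = 7092 (w = -72 + 9*((2*13**2 + 3328) + 35*(-82)) = -72 + 9*((2*169 + 3328) - 2870) = -72 + 9*((338 + 3328) - 2870) = -72 + 9*(3666 - 2870) = -72 + 9*796 = -72 + 7164 = 7092)
1/w = 1/7092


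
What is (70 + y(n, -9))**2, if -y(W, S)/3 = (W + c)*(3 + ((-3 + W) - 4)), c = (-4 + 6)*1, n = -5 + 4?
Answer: 7225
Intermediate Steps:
n = -1
c = 2 (c = 2*1 = 2)
y(W, S) = -3*(-4 + W)*(2 + W) (y(W, S) = -3*(W + 2)*(3 + ((-3 + W) - 4)) = -3*(2 + W)*(3 + (-7 + W)) = -3*(2 + W)*(-4 + W) = -3*(-4 + W)*(2 + W))
(70 + y(n, -9))**2 = (70 + (24 - 3*(-1)**2 + 6*(-1)))**2 = (70 + (24 - 3*1 - 6))**2 = (70 + (24 - 3 - 6))**2 = (70 + 15)**2 = 85**2 = 7225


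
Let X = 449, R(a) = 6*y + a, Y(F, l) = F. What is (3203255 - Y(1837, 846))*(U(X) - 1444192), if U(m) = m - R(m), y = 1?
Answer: -4623481472764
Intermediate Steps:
R(a) = 6 + a (R(a) = 6*1 + a = 6 + a)
U(m) = -6 (U(m) = m - (6 + m) = m + (-6 - m) = -6)
(3203255 - Y(1837, 846))*(U(X) - 1444192) = (3203255 - 1*1837)*(-6 - 1444192) = (3203255 - 1837)*(-1444198) = 3201418*(-1444198) = -4623481472764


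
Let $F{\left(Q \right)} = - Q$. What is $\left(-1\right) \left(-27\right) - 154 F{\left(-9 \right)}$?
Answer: $-1359$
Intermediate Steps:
$\left(-1\right) \left(-27\right) - 154 F{\left(-9 \right)} = \left(-1\right) \left(-27\right) - 154 \left(\left(-1\right) \left(-9\right)\right) = 27 - 1386 = -1359$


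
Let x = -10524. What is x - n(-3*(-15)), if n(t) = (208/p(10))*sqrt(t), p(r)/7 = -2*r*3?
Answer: -10524 + 52*sqrt(5)/35 ≈ -10521.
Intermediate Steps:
p(r) = -42*r (p(r) = 7*(-2*r*3) = 7*(-6*r) = -42*r)
n(t) = -52*sqrt(t)/105 (n(t) = (208/((-42*10)))*sqrt(t) = (208/(-420))*sqrt(t) = (208*(-1/420))*sqrt(t) = -52*sqrt(t)/105)
x - n(-3*(-15)) = -10524 - (-52)*sqrt(-3*(-15))/105 = -10524 - (-52)*sqrt(45)/105 = -10524 - (-52)*3*sqrt(5)/105 = -10524 - (-52)*sqrt(5)/35 = -10524 + 52*sqrt(5)/35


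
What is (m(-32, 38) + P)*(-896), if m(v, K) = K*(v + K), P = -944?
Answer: 641536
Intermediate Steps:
m(v, K) = K*(K + v)
(m(-32, 38) + P)*(-896) = (38*(38 - 32) - 944)*(-896) = (38*6 - 944)*(-896) = (228 - 944)*(-896) = -716*(-896) = 641536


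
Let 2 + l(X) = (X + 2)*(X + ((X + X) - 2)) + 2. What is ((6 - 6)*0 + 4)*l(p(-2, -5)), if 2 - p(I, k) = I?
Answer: 240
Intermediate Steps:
p(I, k) = 2 - I
l(X) = (-2 + 3*X)*(2 + X) (l(X) = -2 + ((X + 2)*(X + ((X + X) - 2)) + 2) = -2 + ((2 + X)*(X + (2*X - 2)) + 2) = -2 + ((2 + X)*(X + (-2 + 2*X)) + 2) = -2 + ((2 + X)*(-2 + 3*X) + 2) = -2 + ((-2 + 3*X)*(2 + X) + 2) = -2 + (2 + (-2 + 3*X)*(2 + X)) = (-2 + 3*X)*(2 + X))
((6 - 6)*0 + 4)*l(p(-2, -5)) = ((6 - 6)*0 + 4)*(-4 + 3*(2 - 1*(-2))² + 4*(2 - 1*(-2))) = (0*0 + 4)*(-4 + 3*(2 + 2)² + 4*(2 + 2)) = (0 + 4)*(-4 + 3*4² + 4*4) = 4*(-4 + 3*16 + 16) = 4*(-4 + 48 + 16) = 4*60 = 240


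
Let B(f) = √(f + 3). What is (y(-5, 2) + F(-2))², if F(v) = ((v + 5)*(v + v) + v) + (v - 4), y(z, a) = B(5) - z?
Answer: 233 - 60*√2 ≈ 148.15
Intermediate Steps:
B(f) = √(3 + f)
y(z, a) = -z + 2*√2 (y(z, a) = √(3 + 5) - z = √8 - z = 2*√2 - z = -z + 2*√2)
F(v) = -4 + 2*v + 2*v*(5 + v) (F(v) = ((5 + v)*(2*v) + v) + (-4 + v) = (2*v*(5 + v) + v) + (-4 + v) = (v + 2*v*(5 + v)) + (-4 + v) = -4 + 2*v + 2*v*(5 + v))
(y(-5, 2) + F(-2))² = ((-1*(-5) + 2*√2) + (-4 + 2*(-2)² + 12*(-2)))² = ((5 + 2*√2) + (-4 + 2*4 - 24))² = ((5 + 2*√2) + (-4 + 8 - 24))² = ((5 + 2*√2) - 20)² = (-15 + 2*√2)²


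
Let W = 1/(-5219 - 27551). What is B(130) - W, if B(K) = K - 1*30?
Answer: 3277001/32770 ≈ 100.00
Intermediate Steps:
B(K) = -30 + K (B(K) = K - 30 = -30 + K)
W = -1/32770 (W = 1/(-32770) = -1/32770 ≈ -3.0516e-5)
B(130) - W = (-30 + 130) - 1*(-1/32770) = 100 + 1/32770 = 3277001/32770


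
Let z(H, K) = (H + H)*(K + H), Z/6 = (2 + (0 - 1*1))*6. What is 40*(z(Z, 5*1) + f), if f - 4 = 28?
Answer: 119360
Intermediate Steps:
f = 32 (f = 4 + 28 = 32)
Z = 36 (Z = 6*((2 + (0 - 1*1))*6) = 6*((2 + (0 - 1))*6) = 6*((2 - 1)*6) = 6*(1*6) = 6*6 = 36)
z(H, K) = 2*H*(H + K) (z(H, K) = (2*H)*(H + K) = 2*H*(H + K))
40*(z(Z, 5*1) + f) = 40*(2*36*(36 + 5*1) + 32) = 40*(2*36*(36 + 5) + 32) = 40*(2*36*41 + 32) = 40*(2952 + 32) = 40*2984 = 119360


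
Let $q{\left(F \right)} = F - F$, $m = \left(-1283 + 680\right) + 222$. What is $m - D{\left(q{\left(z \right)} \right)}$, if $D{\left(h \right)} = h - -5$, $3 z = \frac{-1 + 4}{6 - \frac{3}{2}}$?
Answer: $-386$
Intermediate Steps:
$m = -381$ ($m = -603 + 222 = -381$)
$z = \frac{2}{9}$ ($z = \frac{\left(-1 + 4\right) \frac{1}{6 - \frac{3}{2}}}{3} = \frac{3 \frac{1}{6 - \frac{3}{2}}}{3} = \frac{3 \frac{1}{\frac{9}{2}}}{3} = \frac{3 \cdot \frac{2}{9}}{3} = \frac{1}{3} \cdot \frac{2}{3} = \frac{2}{9} \approx 0.22222$)
$q{\left(F \right)} = 0$
$D{\left(h \right)} = 5 + h$ ($D{\left(h \right)} = h + 5 = 5 + h$)
$m - D{\left(q{\left(z \right)} \right)} = -381 - \left(5 + 0\right) = -381 - 5 = -386$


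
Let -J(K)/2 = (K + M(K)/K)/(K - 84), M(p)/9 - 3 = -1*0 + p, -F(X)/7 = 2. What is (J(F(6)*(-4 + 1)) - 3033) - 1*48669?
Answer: -5066555/98 ≈ -51700.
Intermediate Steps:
F(X) = -14 (F(X) = -7*2 = -14)
M(p) = 27 + 9*p (M(p) = 27 + 9*(-1*0 + p) = 27 + 9*(0 + p) = 27 + 9*p)
J(K) = -2*(K + (27 + 9*K)/K)/(-84 + K) (J(K) = -2*(K + (27 + 9*K)/K)/(K - 84) = -2*(K + (27 + 9*K)/K)/(-84 + K))
(J(F(6)*(-4 + 1)) - 3033) - 1*48669 = (2*(-27 - (-14*(-4 + 1))**2 - (-126)*(-4 + 1))/(((-14*(-4 + 1)))*(-84 - 14*(-4 + 1))) - 3033) - 1*48669 = (2*(-27 - (-14*(-3))**2 - (-126)*(-3))/(((-14*(-3)))*(-84 - 14*(-3))) - 3033) - 48669 = (2*(-27 - 1*42**2 - 9*42)/(42*(-84 + 42)) - 3033) - 48669 = (2*(1/42)*(-27 - 1*1764 - 378)/(-42) - 3033) - 48669 = (2*(1/42)*(-1/42)*(-27 - 1764 - 378) - 3033) - 48669 = (2*(1/42)*(-1/42)*(-2169) - 3033) - 48669 = (241/98 - 3033) - 48669 = -296993/98 - 48669 = -5066555/98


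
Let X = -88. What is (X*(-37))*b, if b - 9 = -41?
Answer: -104192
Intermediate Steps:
b = -32 (b = 9 - 41 = -32)
(X*(-37))*b = -88*(-37)*(-32) = 3256*(-32) = -104192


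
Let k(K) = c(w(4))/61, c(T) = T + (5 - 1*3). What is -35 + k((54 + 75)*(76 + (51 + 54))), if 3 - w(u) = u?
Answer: -2134/61 ≈ -34.984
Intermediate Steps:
w(u) = 3 - u
c(T) = 2 + T (c(T) = T + (5 - 3) = T + 2 = 2 + T)
k(K) = 1/61 (k(K) = (2 + (3 - 1*4))/61 = (2 + (3 - 4))*(1/61) = (2 - 1)*(1/61) = 1*(1/61) = 1/61)
-35 + k((54 + 75)*(76 + (51 + 54))) = -35 + 1/61 = -2134/61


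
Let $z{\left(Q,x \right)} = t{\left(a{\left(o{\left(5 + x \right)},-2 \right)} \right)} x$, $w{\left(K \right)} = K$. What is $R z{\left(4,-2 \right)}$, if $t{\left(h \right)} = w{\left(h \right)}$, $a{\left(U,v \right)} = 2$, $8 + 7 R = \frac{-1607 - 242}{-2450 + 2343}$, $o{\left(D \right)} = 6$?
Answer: $- \frac{3972}{749} \approx -5.3031$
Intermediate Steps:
$R = \frac{993}{749}$ ($R = - \frac{8}{7} + \frac{\left(-1607 - 242\right) \frac{1}{-2450 + 2343}}{7} = - \frac{8}{7} + \frac{\left(-1849\right) \frac{1}{-107}}{7} = - \frac{8}{7} + \frac{\left(-1849\right) \left(- \frac{1}{107}\right)}{7} = - \frac{8}{7} + \frac{1}{7} \cdot \frac{1849}{107} = - \frac{8}{7} + \frac{1849}{749} = \frac{993}{749} \approx 1.3258$)
$t{\left(h \right)} = h$
$z{\left(Q,x \right)} = 2 x$
$R z{\left(4,-2 \right)} = \frac{993 \cdot 2 \left(-2\right)}{749} = \frac{993}{749} \left(-4\right) = - \frac{3972}{749}$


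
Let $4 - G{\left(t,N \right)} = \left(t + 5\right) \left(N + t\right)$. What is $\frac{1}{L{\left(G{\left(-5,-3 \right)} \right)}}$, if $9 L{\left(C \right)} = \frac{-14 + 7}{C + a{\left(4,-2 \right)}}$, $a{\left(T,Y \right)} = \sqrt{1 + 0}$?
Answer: $- \frac{45}{7} \approx -6.4286$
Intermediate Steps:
$G{\left(t,N \right)} = 4 - \left(5 + t\right) \left(N + t\right)$ ($G{\left(t,N \right)} = 4 - \left(t + 5\right) \left(N + t\right) = 4 - \left(5 + t\right) \left(N + t\right)$)
$a{\left(T,Y \right)} = 1$ ($a{\left(T,Y \right)} = \sqrt{1} = 1$)
$L{\left(C \right)} = - \frac{7}{9 \left(1 + C\right)}$ ($L{\left(C \right)} = \frac{\left(-14 + 7\right) \frac{1}{C + 1}}{9} = \frac{\left(-7\right) \frac{1}{1 + C}}{9} = - \frac{7}{9 \left(1 + C\right)}$)
$\frac{1}{L{\left(G{\left(-5,-3 \right)} \right)}} = \frac{1}{\left(-7\right) \frac{1}{9 + 9 \left(4 - \left(-5\right)^{2} - -15 - -25 - \left(-3\right) \left(-5\right)\right)}} = \frac{1}{\left(-7\right) \frac{1}{9 + 9 \left(4 - 25 + 15 + 25 - 15\right)}} = \frac{1}{\left(-7\right) \frac{1}{9 + 9 \cdot 4}} = \frac{1}{\left(-7\right) \frac{1}{9 + 36}} = \frac{1}{\left(-7\right) \frac{1}{45}} = \frac{1}{- \frac{7}{45}} = - \frac{45}{7}$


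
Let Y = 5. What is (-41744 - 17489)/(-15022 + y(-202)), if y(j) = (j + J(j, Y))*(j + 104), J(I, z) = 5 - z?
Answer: -59233/4774 ≈ -12.407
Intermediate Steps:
y(j) = j*(104 + j) (y(j) = (j + (5 - 1*5))*(j + 104) = (j + (5 - 5))*(104 + j) = (j + 0)*(104 + j) = j*(104 + j))
(-41744 - 17489)/(-15022 + y(-202)) = (-41744 - 17489)/(-15022 - 202*(104 - 202)) = -59233/(-15022 - 202*(-98)) = -59233/(-15022 + 19796) = -59233/4774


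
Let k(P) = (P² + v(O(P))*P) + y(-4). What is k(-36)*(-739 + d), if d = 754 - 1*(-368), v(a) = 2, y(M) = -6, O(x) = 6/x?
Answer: 466494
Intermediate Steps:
k(P) = -6 + P² + 2*P (k(P) = (P² + 2*P) - 6 = -6 + P² + 2*P)
d = 1122 (d = 754 + 368 = 1122)
k(-36)*(-739 + d) = (-6 + (-36)² + 2*(-36))*(-739 + 1122) = (-6 + 1296 - 72)*383 = 1218*383 = 466494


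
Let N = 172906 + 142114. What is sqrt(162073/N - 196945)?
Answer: I*sqrt(4886074538635385)/157510 ≈ 443.78*I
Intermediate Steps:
N = 315020
sqrt(162073/N - 196945) = sqrt(162073/315020 - 196945) = sqrt(-62041451827/315020) = I*sqrt(4886074538635385)/157510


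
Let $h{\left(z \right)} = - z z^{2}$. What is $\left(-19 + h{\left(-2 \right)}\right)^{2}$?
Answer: $121$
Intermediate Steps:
$h{\left(z \right)} = - z^{3}$
$\left(-19 + h{\left(-2 \right)}\right)^{2} = \left(-19 - \left(-2\right)^{3}\right)^{2} = \left(-19 - -8\right)^{2} = \left(-19 + 8\right)^{2} = \left(-11\right)^{2} = 121$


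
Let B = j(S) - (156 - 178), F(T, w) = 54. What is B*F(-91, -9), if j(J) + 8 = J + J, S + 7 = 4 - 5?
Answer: -108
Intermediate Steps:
S = -8 (S = -7 + (4 - 5) = -7 - 1 = -8)
j(J) = -8 + 2*J (j(J) = -8 + (J + J) = -8 + 2*J)
B = -2 (B = (-8 + 2*(-8)) - (156 - 178) = (-8 - 16) - 1*(-22) = -24 + 22 = -2)
B*F(-91, -9) = -2*54 = -108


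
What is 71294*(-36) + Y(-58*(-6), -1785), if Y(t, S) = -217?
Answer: -2566801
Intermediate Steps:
71294*(-36) + Y(-58*(-6), -1785) = 71294*(-36) - 217 = -2566584 - 217 = -2566801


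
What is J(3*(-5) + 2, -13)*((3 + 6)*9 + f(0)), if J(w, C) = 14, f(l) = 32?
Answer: 1582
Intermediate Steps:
J(3*(-5) + 2, -13)*((3 + 6)*9 + f(0)) = 14*((3 + 6)*9 + 32) = 14*(9*9 + 32) = 14*(81 + 32) = 14*113 = 1582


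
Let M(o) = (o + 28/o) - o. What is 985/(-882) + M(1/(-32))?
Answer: -791257/882 ≈ -897.12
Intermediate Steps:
M(o) = 28/o
985/(-882) + M(1/(-32)) = 985/(-882) + 28/(1/(-32)) = 985*(-1/882) + 28/(-1/32) = -985/882 + 28*(-32) = -985/882 - 896 = -791257/882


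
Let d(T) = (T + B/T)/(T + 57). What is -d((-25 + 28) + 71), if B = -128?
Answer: -2674/4847 ≈ -0.55168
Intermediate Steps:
d(T) = (T - 128/T)/(57 + T) (d(T) = (T - 128/T)/(T + 57) = (T - 128/T)/(57 + T))
-d((-25 + 28) + 71) = -(-128 + ((-25 + 28) + 71)²)/(((-25 + 28) + 71)*(57 + ((-25 + 28) + 71))) = -(-128 + (3 + 71)²)/((3 + 71)*(57 + (3 + 71))) = -(-128 + 74²)/(74*(57 + 74)) = -(-128 + 5476)/(74*131) = -5348/(74*131) = -1*2674/4847 = -2674/4847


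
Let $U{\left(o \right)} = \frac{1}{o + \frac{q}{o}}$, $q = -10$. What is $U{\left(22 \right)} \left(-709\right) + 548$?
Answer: $\frac{122077}{237} \approx 515.09$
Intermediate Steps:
$U{\left(o \right)} = \frac{1}{o - \frac{10}{o}}$
$U{\left(22 \right)} \left(-709\right) + 548 = \frac{22}{-10 + 22^{2}} \left(-709\right) + 548 = \frac{22}{-10 + 484} \left(-709\right) + 548 = \frac{22}{474} \left(-709\right) + 548 = 22 \cdot \frac{1}{474} \left(-709\right) + 548 = \frac{11}{237} \left(-709\right) + 548 = - \frac{7799}{237} + 548 = \frac{122077}{237}$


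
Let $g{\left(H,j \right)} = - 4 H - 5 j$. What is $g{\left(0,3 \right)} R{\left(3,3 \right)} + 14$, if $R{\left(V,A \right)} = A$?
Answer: $-31$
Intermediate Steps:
$g{\left(H,j \right)} = - 5 j - 4 H$
$g{\left(0,3 \right)} R{\left(3,3 \right)} + 14 = \left(\left(-5\right) 3 - 0\right) 3 + 14 = \left(-15 + 0\right) 3 + 14 = \left(-15\right) 3 + 14 = -45 + 14 = -31$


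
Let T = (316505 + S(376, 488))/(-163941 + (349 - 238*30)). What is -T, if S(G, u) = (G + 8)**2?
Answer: 463961/170732 ≈ 2.7175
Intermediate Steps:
S(G, u) = (8 + G)**2
T = -463961/170732 (T = (316505 + (8 + 376)**2)/(-163941 + (349 - 238*30)) = (316505 + 384**2)/(-163941 + (349 - 7140)) = (316505 + 147456)/(-163941 - 6791) = 463961/(-170732) = 463961*(-1/170732) = -463961/170732 ≈ -2.7175)
-T = -1*(-463961/170732) = 463961/170732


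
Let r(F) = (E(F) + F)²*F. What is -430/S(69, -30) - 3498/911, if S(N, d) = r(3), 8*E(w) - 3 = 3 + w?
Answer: -36498686/2976237 ≈ -12.263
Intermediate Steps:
E(w) = ¾ + w/8 (E(w) = 3/8 + (3 + w)/8 = 3/8 + (3/8 + w/8) = ¾ + w/8)
r(F) = F*(¾ + 9*F/8)² (r(F) = ((¾ + F/8) + F)²*F = (¾ + 9*F/8)²*F = F*(¾ + 9*F/8)²)
S(N, d) = 3267/64 (S(N, d) = (9/64)*3*(2 + 3*3)² = (9/64)*3*(2 + 9)² = (9/64)*3*11² = (9/64)*3*121 = 3267/64)
-430/S(69, -30) - 3498/911 = -430/3267/64 - 3498/911 = -430*64/3267 - 3498*1/911 = -27520/3267 - 3498/911 = -36498686/2976237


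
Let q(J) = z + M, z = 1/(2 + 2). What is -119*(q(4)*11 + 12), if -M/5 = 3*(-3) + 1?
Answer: -216461/4 ≈ -54115.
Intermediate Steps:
M = 40 (M = -5*(3*(-3) + 1) = -5*(-9 + 1) = -5*(-8) = 40)
z = ¼ (z = 1/4 = ¼ ≈ 0.25000)
q(J) = 161/4 (q(J) = ¼ + 40 = 161/4)
-119*(q(4)*11 + 12) = -119*((161/4)*11 + 12) = -119*(1771/4 + 12) = -119*1819/4 = -216461/4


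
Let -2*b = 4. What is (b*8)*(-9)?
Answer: 144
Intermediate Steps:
b = -2 (b = -½*4 = -2)
(b*8)*(-9) = -2*8*(-9) = -16*(-9) = 144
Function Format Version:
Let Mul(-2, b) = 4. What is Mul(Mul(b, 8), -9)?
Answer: 144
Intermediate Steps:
b = -2 (b = Mul(Rational(-1, 2), 4) = -2)
Mul(Mul(b, 8), -9) = Mul(Mul(-2, 8), -9) = Mul(-16, -9) = 144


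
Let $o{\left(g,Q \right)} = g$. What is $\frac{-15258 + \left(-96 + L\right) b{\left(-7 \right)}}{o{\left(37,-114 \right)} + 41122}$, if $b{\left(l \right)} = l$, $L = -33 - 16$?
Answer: $- \frac{14243}{41159} \approx -0.34605$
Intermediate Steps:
$L = -49$
$\frac{-15258 + \left(-96 + L\right) b{\left(-7 \right)}}{o{\left(37,-114 \right)} + 41122} = \frac{-15258 + \left(-96 - 49\right) \left(-7\right)}{37 + 41122} = \frac{-15258 - -1015}{41159} = \left(-15258 + 1015\right) \frac{1}{41159} = \left(-14243\right) \frac{1}{41159} = - \frac{14243}{41159}$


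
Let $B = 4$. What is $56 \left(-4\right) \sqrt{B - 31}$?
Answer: $- 672 i \sqrt{3} \approx - 1163.9 i$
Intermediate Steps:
$56 \left(-4\right) \sqrt{B - 31} = 56 \left(-4\right) \sqrt{4 - 31} = - 224 \sqrt{-27} = - 224 \cdot 3 i \sqrt{3} = - 672 i \sqrt{3}$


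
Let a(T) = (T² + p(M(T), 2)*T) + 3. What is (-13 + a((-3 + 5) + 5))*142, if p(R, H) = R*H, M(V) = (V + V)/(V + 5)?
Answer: 23572/3 ≈ 7857.3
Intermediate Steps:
M(V) = 2*V/(5 + V) (M(V) = (2*V)/(5 + V) = 2*V/(5 + V))
p(R, H) = H*R
a(T) = 3 + T² + 4*T²/(5 + T) (a(T) = (T² + (2*(2*T/(5 + T)))*T) + 3 = (T² + (4*T/(5 + T))*T) + 3 = (T² + 4*T²/(5 + T)) + 3 = 3 + T² + 4*T²/(5 + T))
(-13 + a((-3 + 5) + 5))*142 = (-13 + (4*((-3 + 5) + 5)² + (3 + ((-3 + 5) + 5)²)*(5 + ((-3 + 5) + 5)))/(5 + ((-3 + 5) + 5)))*142 = (-13 + (4*(2 + 5)² + (3 + (2 + 5)²)*(5 + (2 + 5)))/(5 + (2 + 5)))*142 = (-13 + (4*7² + (3 + 7²)*(5 + 7))/(5 + 7))*142 = (-13 + (4*49 + (3 + 49)*12)/12)*142 = (-13 + (196 + 52*12)/12)*142 = (-13 + (196 + 624)/12)*142 = (-13 + (1/12)*820)*142 = (-13 + 205/3)*142 = (166/3)*142 = 23572/3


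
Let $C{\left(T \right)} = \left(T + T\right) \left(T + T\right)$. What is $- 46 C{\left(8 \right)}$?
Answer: $-11776$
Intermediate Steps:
$C{\left(T \right)} = 4 T^{2}$ ($C{\left(T \right)} = 2 T 2 T = 4 T^{2}$)
$- 46 C{\left(8 \right)} = - 46 \cdot 4 \cdot 8^{2} = - 46 \cdot 4 \cdot 64 = \left(-46\right) 256 = -11776$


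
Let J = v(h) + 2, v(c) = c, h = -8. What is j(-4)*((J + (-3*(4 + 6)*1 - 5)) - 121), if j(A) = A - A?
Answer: 0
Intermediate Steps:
J = -6 (J = -8 + 2 = -6)
j(A) = 0
j(-4)*((J + (-3*(4 + 6)*1 - 5)) - 121) = 0*((-6 + (-3*(4 + 6)*1 - 5)) - 121) = 0*((-6 + (-3*10*1 - 5)) - 121) = 0*((-6 + (-30*1 - 5)) - 121) = 0*((-6 + (-30 - 5)) - 121) = 0*((-6 - 35) - 121) = 0*(-41 - 121) = 0*(-162) = 0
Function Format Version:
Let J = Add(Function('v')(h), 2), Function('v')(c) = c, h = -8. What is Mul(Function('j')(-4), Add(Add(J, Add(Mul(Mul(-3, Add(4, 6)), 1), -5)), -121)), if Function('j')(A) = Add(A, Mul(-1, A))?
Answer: 0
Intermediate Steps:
J = -6 (J = Add(-8, 2) = -6)
Function('j')(A) = 0
Mul(Function('j')(-4), Add(Add(J, Add(Mul(Mul(-3, Add(4, 6)), 1), -5)), -121)) = Mul(0, Add(Add(-6, Add(Mul(Mul(-3, Add(4, 6)), 1), -5)), -121)) = Mul(0, Add(Add(-6, Add(Mul(Mul(-3, 10), 1), -5)), -121)) = Mul(0, Add(Add(-6, Add(Mul(-30, 1), -5)), -121)) = Mul(0, Add(Add(-6, Add(-30, -5)), -121)) = Mul(0, Add(Add(-6, -35), -121)) = Mul(0, Add(-41, -121)) = Mul(0, -162) = 0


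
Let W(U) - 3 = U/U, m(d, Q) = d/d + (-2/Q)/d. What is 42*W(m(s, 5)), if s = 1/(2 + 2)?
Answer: 168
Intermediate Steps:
s = ¼ (s = 1/4 = ¼ ≈ 0.25000)
m(d, Q) = 1 - 2/(Q*d)
W(U) = 4 (W(U) = 3 + U/U = 3 + 1 = 4)
42*W(m(s, 5)) = 42*4 = 168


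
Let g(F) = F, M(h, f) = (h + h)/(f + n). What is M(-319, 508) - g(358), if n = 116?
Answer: -112015/312 ≈ -359.02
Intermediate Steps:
M(h, f) = 2*h/(116 + f) (M(h, f) = (h + h)/(f + 116) = (2*h)/(116 + f) = 2*h/(116 + f))
M(-319, 508) - g(358) = 2*(-319)/(116 + 508) - 1*358 = 2*(-319)/624 - 358 = 2*(-319)*(1/624) - 358 = -319/312 - 358 = -112015/312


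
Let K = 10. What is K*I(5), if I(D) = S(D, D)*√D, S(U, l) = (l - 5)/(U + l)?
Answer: 0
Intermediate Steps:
S(U, l) = (-5 + l)/(U + l)
I(D) = (-5 + D)/(2*√D) (I(D) = ((-5 + D)/(D + D))*√D = ((-5 + D)/((2*D)))*√D = ((1/(2*D))*(-5 + D))*√D = ((-5 + D)/(2*D))*√D = (-5 + D)/(2*√D))
K*I(5) = 10*((-5 + 5)/(2*√5)) = 10*((½)*(√5/5)*0) = 10*0 = 0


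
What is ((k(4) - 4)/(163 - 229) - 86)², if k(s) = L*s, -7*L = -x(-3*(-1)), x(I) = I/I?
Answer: 43797924/5929 ≈ 7387.1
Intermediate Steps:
x(I) = 1
L = ⅐ (L = -(-1)/7 = -⅐*(-1) = ⅐ ≈ 0.14286)
k(s) = s/7
((k(4) - 4)/(163 - 229) - 86)² = (((⅐)*4 - 4)/(163 - 229) - 86)² = ((4/7 - 4)/(-66) - 86)² = (-24/7*(-1/66) - 86)² = (4/77 - 86)² = (-6618/77)² = 43797924/5929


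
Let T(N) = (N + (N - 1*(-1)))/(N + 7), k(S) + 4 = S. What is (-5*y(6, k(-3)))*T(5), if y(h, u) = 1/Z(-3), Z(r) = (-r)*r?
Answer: 55/108 ≈ 0.50926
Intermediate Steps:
Z(r) = -r²
k(S) = -4 + S
y(h, u) = -⅑ (y(h, u) = 1/(-1*(-3)²) = 1/(-1*9) = 1/(-9) = -⅑)
T(N) = (1 + 2*N)/(7 + N) (T(N) = (N + (N + 1))/(7 + N) = (N + (1 + N))/(7 + N) = (1 + 2*N)/(7 + N))
(-5*y(6, k(-3)))*T(5) = (-5*(-⅑))*((1 + 2*5)/(7 + 5)) = 5*((1 + 10)/12)/9 = 5*((1/12)*11)/9 = (5/9)*(11/12) = 55/108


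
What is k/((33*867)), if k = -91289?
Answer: -8299/2601 ≈ -3.1907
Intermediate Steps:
k/((33*867)) = -91289/(33*867) = -91289/28611 = -91289*1/28611 = -8299/2601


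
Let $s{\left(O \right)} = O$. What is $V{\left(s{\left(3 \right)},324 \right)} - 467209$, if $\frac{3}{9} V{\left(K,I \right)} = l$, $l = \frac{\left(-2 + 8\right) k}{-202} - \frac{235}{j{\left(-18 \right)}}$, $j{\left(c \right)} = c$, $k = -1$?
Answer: $- \frac{283104865}{606} \approx -4.6717 \cdot 10^{5}$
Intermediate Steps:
$l = \frac{23789}{1818}$ ($l = \frac{\left(-2 + 8\right) \left(-1\right)}{-202} - \frac{235}{-18} = 6 \left(-1\right) \left(- \frac{1}{202}\right) - - \frac{235}{18} = \left(-6\right) \left(- \frac{1}{202}\right) + \frac{235}{18} = \frac{3}{101} + \frac{235}{18} = \frac{23789}{1818} \approx 13.085$)
$V{\left(K,I \right)} = \frac{23789}{606}$ ($V{\left(K,I \right)} = 3 \cdot \frac{23789}{1818} = \frac{23789}{606}$)
$V{\left(s{\left(3 \right)},324 \right)} - 467209 = \frac{23789}{606} - 467209 = - \frac{283104865}{606}$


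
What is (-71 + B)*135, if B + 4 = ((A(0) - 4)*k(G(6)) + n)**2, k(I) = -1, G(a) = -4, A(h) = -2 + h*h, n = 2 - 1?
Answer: -3510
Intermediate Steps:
n = 1
A(h) = -2 + h**2
B = 45 (B = -4 + (((-2 + 0**2) - 4)*(-1) + 1)**2 = -4 + (((-2 + 0) - 4)*(-1) + 1)**2 = -4 + ((-2 - 4)*(-1) + 1)**2 = -4 + (-6*(-1) + 1)**2 = -4 + (6 + 1)**2 = -4 + 7**2 = -4 + 49 = 45)
(-71 + B)*135 = (-71 + 45)*135 = -26*135 = -3510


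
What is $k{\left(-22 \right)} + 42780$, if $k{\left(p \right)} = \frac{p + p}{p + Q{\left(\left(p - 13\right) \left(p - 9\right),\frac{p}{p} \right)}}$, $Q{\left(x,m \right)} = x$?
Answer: $\frac{45475096}{1063} \approx 42780.0$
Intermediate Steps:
$k{\left(p \right)} = \frac{2 p}{p + \left(-13 + p\right) \left(-9 + p\right)}$ ($k{\left(p \right)} = \frac{p + p}{p + \left(p - 13\right) \left(p - 9\right)} = \frac{2 p}{p + \left(-13 + p\right) \left(-9 + p\right)}$)
$k{\left(-22 \right)} + 42780 = 2 \left(-22\right) \frac{1}{117 + \left(-22\right)^{2} - -462} + 42780 = 2 \left(-22\right) \frac{1}{117 + 484 + 462} + 42780 = 2 \left(-22\right) \frac{1}{1063} + 42780 = - \frac{44}{1063} + 42780 = \frac{45475096}{1063}$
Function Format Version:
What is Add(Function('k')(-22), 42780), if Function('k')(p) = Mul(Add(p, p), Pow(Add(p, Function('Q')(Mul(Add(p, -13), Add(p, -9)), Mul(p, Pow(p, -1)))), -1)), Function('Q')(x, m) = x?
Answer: Rational(45475096, 1063) ≈ 42780.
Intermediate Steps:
Function('k')(p) = Mul(2, p, Pow(Add(p, Mul(Add(-13, p), Add(-9, p))), -1)) (Function('k')(p) = Mul(Add(p, p), Pow(Add(p, Mul(Add(p, -13), Add(p, -9))), -1)) = Mul(Mul(2, p), Pow(Add(p, Mul(Add(-13, p), Add(-9, p))), -1)) = Mul(2, p, Pow(Add(p, Mul(Add(-13, p), Add(-9, p))), -1)))
Add(Function('k')(-22), 42780) = Add(Mul(2, -22, Pow(Add(117, Pow(-22, 2), Mul(-21, -22)), -1)), 42780) = Add(Mul(2, -22, Pow(Add(117, 484, 462), -1)), 42780) = Add(Mul(2, -22, Pow(1063, -1)), 42780) = Add(Mul(2, -22, Rational(1, 1063)), 42780) = Add(Rational(-44, 1063), 42780) = Rational(45475096, 1063)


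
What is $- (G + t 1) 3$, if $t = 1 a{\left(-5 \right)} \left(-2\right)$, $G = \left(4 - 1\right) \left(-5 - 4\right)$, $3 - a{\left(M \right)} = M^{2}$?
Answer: $-51$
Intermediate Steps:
$a{\left(M \right)} = 3 - M^{2}$
$G = -27$ ($G = 3 \left(-9\right) = -27$)
$t = 44$ ($t = 1 \left(3 - \left(-5\right)^{2}\right) \left(-2\right) = 1 \left(3 - 25\right) \left(-2\right) = 1 \left(-22\right) \left(-2\right) = \left(-22\right) \left(-2\right) = 44$)
$- (G + t 1) 3 = - (-27 + 44 \cdot 1) 3 = - (-27 + 44) 3 = \left(-1\right) 17 \cdot 3 = \left(-17\right) 3 = -51$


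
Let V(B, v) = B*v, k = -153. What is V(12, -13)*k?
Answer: 23868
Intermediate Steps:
V(12, -13)*k = (12*(-13))*(-153) = -156*(-153) = 23868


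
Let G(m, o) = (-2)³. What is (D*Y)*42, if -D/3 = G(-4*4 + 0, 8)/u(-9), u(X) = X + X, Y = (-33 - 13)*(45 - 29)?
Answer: 41216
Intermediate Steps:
G(m, o) = -8
Y = -736 (Y = -46*16 = -736)
u(X) = 2*X
D = -4/3 (D = -(-24)/(2*(-9)) = -(-24)/(-18) = -(-24)*(-1)/18 = -3*4/9 = -4/3 ≈ -1.3333)
(D*Y)*42 = -4/3*(-736)*42 = (2944/3)*42 = 41216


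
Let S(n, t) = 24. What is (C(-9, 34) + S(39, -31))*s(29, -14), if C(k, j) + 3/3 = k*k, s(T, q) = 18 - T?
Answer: -1144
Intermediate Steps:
C(k, j) = -1 + k² (C(k, j) = -1 + k*k = -1 + k²)
(C(-9, 34) + S(39, -31))*s(29, -14) = ((-1 + (-9)²) + 24)*(18 - 1*29) = ((-1 + 81) + 24)*(18 - 29) = (80 + 24)*(-11) = 104*(-11) = -1144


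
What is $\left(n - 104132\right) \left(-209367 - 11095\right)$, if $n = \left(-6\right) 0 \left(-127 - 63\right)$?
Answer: $22957148984$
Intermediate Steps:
$n = 0$ ($n = 0 \left(-190\right) = 0$)
$\left(n - 104132\right) \left(-209367 - 11095\right) = \left(0 - 104132\right) \left(-209367 - 11095\right) = \left(-104132\right) \left(-220462\right) = 22957148984$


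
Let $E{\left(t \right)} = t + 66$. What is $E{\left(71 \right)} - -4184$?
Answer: $4321$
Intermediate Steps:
$E{\left(t \right)} = 66 + t$
$E{\left(71 \right)} - -4184 = \left(66 + 71\right) - -4184 = 137 + 4184 = 4321$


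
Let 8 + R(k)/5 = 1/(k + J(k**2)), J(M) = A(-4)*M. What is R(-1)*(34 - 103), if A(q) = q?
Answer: 2829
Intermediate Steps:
J(M) = -4*M
R(k) = -40 + 5/(k - 4*k**2)
R(-1)*(34 - 103) = (5*(1 - 8*(-1) + 32*(-1)**2)/(-1*(1 - 4*(-1))))*(34 - 103) = (5*(-1)*(1 + 8 + 32*1)/(1 + 4))*(-69) = (5*(-1)*(1 + 8 + 32)/5)*(-69) = (5*(-1)*(1/5)*41)*(-69) = -41*(-69) = 2829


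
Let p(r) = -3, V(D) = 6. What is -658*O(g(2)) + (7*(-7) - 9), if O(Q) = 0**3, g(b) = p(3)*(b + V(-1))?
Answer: -58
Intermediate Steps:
g(b) = -18 - 3*b (g(b) = -3*(b + 6) = -3*(6 + b) = -18 - 3*b)
O(Q) = 0
-658*O(g(2)) + (7*(-7) - 9) = -658*0 + (7*(-7) - 9) = 0 + (-49 - 9) = 0 - 58 = -58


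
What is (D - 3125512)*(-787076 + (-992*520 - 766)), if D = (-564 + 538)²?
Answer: 4073792446152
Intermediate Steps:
D = 676 (D = (-26)² = 676)
(D - 3125512)*(-787076 + (-992*520 - 766)) = (676 - 3125512)*(-787076 + (-992*520 - 766)) = -3124836*(-787076 + (-515840 - 766)) = -3124836*(-787076 - 516606) = -3124836*(-1303682) = 4073792446152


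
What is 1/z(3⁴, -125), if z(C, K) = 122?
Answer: 1/122 ≈ 0.0081967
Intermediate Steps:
1/z(3⁴, -125) = 1/122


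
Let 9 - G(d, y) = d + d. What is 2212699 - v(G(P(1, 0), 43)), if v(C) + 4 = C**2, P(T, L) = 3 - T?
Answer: 2212678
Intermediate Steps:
G(d, y) = 9 - 2*d (G(d, y) = 9 - (d + d) = 9 - 2*d)
v(C) = -4 + C**2
2212699 - v(G(P(1, 0), 43)) = 2212699 - (-4 + (9 - 2*(3 - 1*1))**2) = 2212699 - (-4 + (9 - 2*(3 - 1))**2) = 2212699 - (-4 + (9 - 2*2)**2) = 2212699 - (-4 + (9 - 4)**2) = 2212699 - (-4 + 5**2) = 2212699 - (-4 + 25) = 2212699 - 1*21 = 2212699 - 21 = 2212678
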